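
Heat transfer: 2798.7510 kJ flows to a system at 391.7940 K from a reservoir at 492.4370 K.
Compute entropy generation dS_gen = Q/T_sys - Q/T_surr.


dS_sys = 2798.7510/391.7940 = 7.1434 kJ/K
dS_surr = -2798.7510/492.4370 = -5.6835 kJ/K
dS_gen = 7.1434 - 5.6835 = 1.4600 kJ/K (irreversible)

dS_gen = 1.4600 kJ/K, irreversible


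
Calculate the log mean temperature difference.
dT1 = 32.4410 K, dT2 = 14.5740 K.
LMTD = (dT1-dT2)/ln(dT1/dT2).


dT1/dT2 = 2.2260
ln(dT1/dT2) = 0.8002
LMTD = 17.8670 / 0.8002 = 22.3286 K

22.3286 K


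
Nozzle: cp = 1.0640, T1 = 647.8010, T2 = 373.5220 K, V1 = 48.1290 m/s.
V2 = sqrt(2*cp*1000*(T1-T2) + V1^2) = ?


dT = 274.2790 K
2*cp*1000*dT = 583665.7120
V1^2 = 2316.4006
V2 = sqrt(585982.1126) = 765.4947 m/s

765.4947 m/s


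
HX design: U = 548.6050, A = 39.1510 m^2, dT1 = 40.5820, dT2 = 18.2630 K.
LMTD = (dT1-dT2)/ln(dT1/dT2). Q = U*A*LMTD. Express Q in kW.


LMTD = 27.9530 K
Q = 548.6050 * 39.1510 * 27.9530 = 600386.6233 W = 600.3866 kW

600.3866 kW


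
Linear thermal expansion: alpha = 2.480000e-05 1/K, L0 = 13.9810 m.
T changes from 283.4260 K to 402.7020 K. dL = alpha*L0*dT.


dT = 119.2760 K
dL = 2.480000e-05 * 13.9810 * 119.2760 = 0.041356 m
L_final = 14.022356 m

dL = 0.041356 m


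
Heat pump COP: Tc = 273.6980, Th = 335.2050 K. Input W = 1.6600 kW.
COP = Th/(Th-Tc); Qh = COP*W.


COP = 335.2050 / 61.5070 = 5.4499
Qh = 5.4499 * 1.6600 = 9.0468 kW

COP = 5.4499, Qh = 9.0468 kW


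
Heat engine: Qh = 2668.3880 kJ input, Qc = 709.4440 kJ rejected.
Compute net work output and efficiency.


W = 2668.3880 - 709.4440 = 1958.9440 kJ
eta = 1958.9440 / 2668.3880 = 0.7341 = 73.4130%

W = 1958.9440 kJ, eta = 73.4130%


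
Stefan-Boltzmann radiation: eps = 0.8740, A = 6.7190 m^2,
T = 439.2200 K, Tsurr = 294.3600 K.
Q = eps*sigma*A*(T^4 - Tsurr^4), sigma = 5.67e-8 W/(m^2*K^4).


T^4 = 3.7216e+10
Tsurr^4 = 7.5078e+09
Q = 0.8740 * 5.67e-8 * 6.7190 * 2.9708e+10 = 9891.7530 W

9891.7530 W


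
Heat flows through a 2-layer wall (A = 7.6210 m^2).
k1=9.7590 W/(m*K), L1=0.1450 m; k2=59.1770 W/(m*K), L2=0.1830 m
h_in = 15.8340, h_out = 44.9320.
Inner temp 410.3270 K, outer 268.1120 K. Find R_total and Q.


R_conv_in = 1/(15.8340*7.6210) = 0.0083
R_1 = 0.1450/(9.7590*7.6210) = 0.0019
R_2 = 0.1830/(59.1770*7.6210) = 0.0004
R_conv_out = 1/(44.9320*7.6210) = 0.0029
R_total = 0.0136 K/W
Q = 142.2150 / 0.0136 = 10485.7187 W

R_total = 0.0136 K/W, Q = 10485.7187 W


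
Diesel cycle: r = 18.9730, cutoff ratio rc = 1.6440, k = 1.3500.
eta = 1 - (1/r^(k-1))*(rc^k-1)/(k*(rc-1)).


r^(k-1) = 2.8012
rc^k = 1.9564
eta = 0.6073 = 60.7272%

60.7272%


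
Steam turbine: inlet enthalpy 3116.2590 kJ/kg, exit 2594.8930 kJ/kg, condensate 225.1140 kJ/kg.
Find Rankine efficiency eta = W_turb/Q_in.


W = 521.3660 kJ/kg
Q_in = 2891.1450 kJ/kg
eta = 0.1803 = 18.0332%

eta = 18.0332%


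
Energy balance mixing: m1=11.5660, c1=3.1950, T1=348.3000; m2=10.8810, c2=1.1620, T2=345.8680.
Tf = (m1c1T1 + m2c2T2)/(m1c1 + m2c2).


num = 17243.9176
den = 49.5971
Tf = 347.6800 K

347.6800 K


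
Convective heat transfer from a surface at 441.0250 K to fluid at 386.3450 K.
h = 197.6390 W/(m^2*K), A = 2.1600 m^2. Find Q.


dT = 54.6800 K
Q = 197.6390 * 2.1600 * 54.6800 = 23342.9051 W

23342.9051 W


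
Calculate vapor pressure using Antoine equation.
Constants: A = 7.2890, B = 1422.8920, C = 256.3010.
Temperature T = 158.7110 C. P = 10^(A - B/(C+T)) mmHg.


C+T = 415.0120
B/(C+T) = 3.4286
log10(P) = 7.2890 - 3.4286 = 3.8604
P = 10^3.8604 = 7251.7649 mmHg

7251.7649 mmHg


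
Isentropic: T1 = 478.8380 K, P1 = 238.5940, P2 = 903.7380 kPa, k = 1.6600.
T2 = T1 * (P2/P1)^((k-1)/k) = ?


(k-1)/k = 0.3976
(P2/P1)^exp = 1.6981
T2 = 478.8380 * 1.6981 = 813.1078 K

813.1078 K


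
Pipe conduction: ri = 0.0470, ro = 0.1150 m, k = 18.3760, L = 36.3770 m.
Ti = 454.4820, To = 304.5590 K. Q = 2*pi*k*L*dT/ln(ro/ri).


dT = 149.9230 K
ln(ro/ri) = 0.8948
Q = 2*pi*18.3760*36.3770*149.9230 / 0.8948 = 703732.3721 W

703732.3721 W


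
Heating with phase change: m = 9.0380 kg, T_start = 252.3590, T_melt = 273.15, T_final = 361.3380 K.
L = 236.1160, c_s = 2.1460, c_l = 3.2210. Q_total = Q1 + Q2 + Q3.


Q1 (sensible, solid) = 9.0380 * 2.1460 * 20.7910 = 403.2528 kJ
Q2 (latent) = 9.0380 * 236.1160 = 2134.0164 kJ
Q3 (sensible, liquid) = 9.0380 * 3.2210 * 88.1880 = 2567.2760 kJ
Q_total = 5104.5452 kJ

5104.5452 kJ


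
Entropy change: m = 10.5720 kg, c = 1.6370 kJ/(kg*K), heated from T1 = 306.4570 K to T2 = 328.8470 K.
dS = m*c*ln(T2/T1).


T2/T1 = 1.0731
ln(T2/T1) = 0.0705
dS = 10.5720 * 1.6370 * 0.0705 = 1.2204 kJ/K

1.2204 kJ/K


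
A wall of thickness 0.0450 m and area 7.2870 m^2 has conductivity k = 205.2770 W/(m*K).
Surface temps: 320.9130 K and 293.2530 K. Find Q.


dT = 27.6600 K
Q = 205.2770 * 7.2870 * 27.6600 / 0.0450 = 919451.2841 W

919451.2841 W


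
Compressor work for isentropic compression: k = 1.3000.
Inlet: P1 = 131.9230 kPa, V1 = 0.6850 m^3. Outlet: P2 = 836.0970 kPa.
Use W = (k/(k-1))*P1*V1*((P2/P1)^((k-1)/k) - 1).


(k-1)/k = 0.2308
(P2/P1)^exp = 1.5313
W = 4.3333 * 131.9230 * 0.6850 * (1.5313 - 1) = 208.0552 kJ

208.0552 kJ


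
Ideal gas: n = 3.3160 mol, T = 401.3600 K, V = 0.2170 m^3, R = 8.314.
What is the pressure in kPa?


P = nRT/V = 3.3160 * 8.314 * 401.3600 / 0.2170
= 11065.1837 / 0.2170 = 50991.6302 Pa = 50.9916 kPa

50.9916 kPa


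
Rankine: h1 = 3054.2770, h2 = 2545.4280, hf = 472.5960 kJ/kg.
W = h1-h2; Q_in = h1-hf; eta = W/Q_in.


W = 508.8490 kJ/kg
Q_in = 2581.6810 kJ/kg
eta = 0.1971 = 19.7100%

eta = 19.7100%


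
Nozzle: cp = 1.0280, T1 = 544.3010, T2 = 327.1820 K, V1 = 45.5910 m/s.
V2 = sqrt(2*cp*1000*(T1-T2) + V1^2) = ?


dT = 217.1190 K
2*cp*1000*dT = 446396.6640
V1^2 = 2078.5393
V2 = sqrt(448475.2033) = 669.6829 m/s

669.6829 m/s


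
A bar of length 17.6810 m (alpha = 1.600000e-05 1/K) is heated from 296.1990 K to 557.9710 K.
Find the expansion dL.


dT = 261.7720 K
dL = 1.600000e-05 * 17.6810 * 261.7720 = 0.074054 m
L_final = 17.755054 m

dL = 0.074054 m


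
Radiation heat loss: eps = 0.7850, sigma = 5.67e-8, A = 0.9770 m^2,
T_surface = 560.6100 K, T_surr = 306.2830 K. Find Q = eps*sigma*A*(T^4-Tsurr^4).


T^4 = 9.8774e+10
Tsurr^4 = 8.8002e+09
Q = 0.7850 * 5.67e-8 * 0.9770 * 8.9974e+10 = 3912.5890 W

3912.5890 W


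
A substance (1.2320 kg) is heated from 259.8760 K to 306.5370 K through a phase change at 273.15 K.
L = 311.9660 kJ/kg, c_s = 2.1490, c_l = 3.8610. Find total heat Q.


Q1 (sensible, solid) = 1.2320 * 2.1490 * 13.2740 = 35.1438 kJ
Q2 (latent) = 1.2320 * 311.9660 = 384.3421 kJ
Q3 (sensible, liquid) = 1.2320 * 3.8610 * 33.3870 = 158.8137 kJ
Q_total = 578.2996 kJ

578.2996 kJ


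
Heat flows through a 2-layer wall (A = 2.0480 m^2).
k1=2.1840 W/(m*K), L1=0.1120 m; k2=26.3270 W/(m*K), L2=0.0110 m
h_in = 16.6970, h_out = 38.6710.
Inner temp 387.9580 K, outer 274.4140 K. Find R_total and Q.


R_conv_in = 1/(16.6970*2.0480) = 0.0292
R_1 = 0.1120/(2.1840*2.0480) = 0.0250
R_2 = 0.0110/(26.3270*2.0480) = 0.0002
R_conv_out = 1/(38.6710*2.0480) = 0.0126
R_total = 0.0671 K/W
Q = 113.5440 / 0.0671 = 1691.8009 W

R_total = 0.0671 K/W, Q = 1691.8009 W


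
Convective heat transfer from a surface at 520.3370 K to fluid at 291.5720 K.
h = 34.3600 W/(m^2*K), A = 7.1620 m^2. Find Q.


dT = 228.7650 K
Q = 34.3600 * 7.1620 * 228.7650 = 56295.9370 W

56295.9370 W


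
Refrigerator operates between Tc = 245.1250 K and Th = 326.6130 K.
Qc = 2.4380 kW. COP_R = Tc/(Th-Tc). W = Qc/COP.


COP = 245.1250 / 81.4880 = 3.0081
W = 2.4380 / 3.0081 = 0.8105 kW

COP = 3.0081, W = 0.8105 kW


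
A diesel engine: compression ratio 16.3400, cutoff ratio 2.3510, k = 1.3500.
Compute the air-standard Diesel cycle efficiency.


r^(k-1) = 2.6585
rc^k = 3.1710
eta = 0.5523 = 55.2261%

55.2261%


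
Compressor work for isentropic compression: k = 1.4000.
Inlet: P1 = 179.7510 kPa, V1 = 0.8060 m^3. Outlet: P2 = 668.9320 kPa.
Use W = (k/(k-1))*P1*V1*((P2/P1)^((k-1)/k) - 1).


(k-1)/k = 0.2857
(P2/P1)^exp = 1.4557
W = 3.5000 * 179.7510 * 0.8060 * (1.4557 - 1) = 231.0554 kJ

231.0554 kJ


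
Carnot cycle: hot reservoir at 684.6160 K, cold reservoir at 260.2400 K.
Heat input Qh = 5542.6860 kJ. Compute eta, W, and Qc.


eta = 1 - 260.2400/684.6160 = 0.6199
W = 0.6199 * 5542.6860 = 3435.7697 kJ
Qc = 5542.6860 - 3435.7697 = 2106.9163 kJ

eta = 61.9874%, W = 3435.7697 kJ, Qc = 2106.9163 kJ


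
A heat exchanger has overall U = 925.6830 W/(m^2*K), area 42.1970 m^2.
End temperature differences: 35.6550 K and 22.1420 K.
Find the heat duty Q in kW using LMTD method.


LMTD = 28.3640 K
Q = 925.6830 * 42.1970 * 28.3640 = 1107928.9655 W = 1107.9290 kW

1107.9290 kW


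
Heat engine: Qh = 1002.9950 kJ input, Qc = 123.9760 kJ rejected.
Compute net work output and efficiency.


W = 1002.9950 - 123.9760 = 879.0190 kJ
eta = 879.0190 / 1002.9950 = 0.8764 = 87.6394%

W = 879.0190 kJ, eta = 87.6394%


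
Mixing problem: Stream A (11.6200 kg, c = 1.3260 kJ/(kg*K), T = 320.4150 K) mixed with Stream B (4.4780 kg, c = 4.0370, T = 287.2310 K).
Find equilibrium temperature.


num = 10129.4646
den = 33.4858
Tf = 302.5002 K

302.5002 K


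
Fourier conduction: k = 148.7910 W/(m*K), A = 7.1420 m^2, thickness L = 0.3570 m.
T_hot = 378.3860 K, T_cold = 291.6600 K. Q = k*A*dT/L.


dT = 86.7260 K
Q = 148.7910 * 7.1420 * 86.7260 / 0.3570 = 258153.2569 W

258153.2569 W


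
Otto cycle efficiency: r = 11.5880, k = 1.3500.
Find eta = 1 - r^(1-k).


r^(k-1) = 2.3572
eta = 1 - 1/2.3572 = 0.5758 = 57.5774%

57.5774%


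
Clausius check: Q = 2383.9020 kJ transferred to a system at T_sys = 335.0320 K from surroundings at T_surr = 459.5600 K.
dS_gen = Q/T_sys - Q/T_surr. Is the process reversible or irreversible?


dS_sys = 2383.9020/335.0320 = 7.1154 kJ/K
dS_surr = -2383.9020/459.5600 = -5.1874 kJ/K
dS_gen = 7.1154 - 5.1874 = 1.9281 kJ/K (irreversible)

dS_gen = 1.9281 kJ/K, irreversible


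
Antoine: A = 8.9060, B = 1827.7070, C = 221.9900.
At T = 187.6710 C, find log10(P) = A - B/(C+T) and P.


C+T = 409.6610
B/(C+T) = 4.4615
log10(P) = 8.9060 - 4.4615 = 4.4445
P = 10^4.4445 = 27828.4579 mmHg

27828.4579 mmHg


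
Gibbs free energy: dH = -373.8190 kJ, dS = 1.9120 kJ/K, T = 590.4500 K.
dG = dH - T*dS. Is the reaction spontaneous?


T*dS = 590.4500 * 1.9120 = 1128.9404 kJ
dG = -373.8190 - 1128.9404 = -1502.7594 kJ (spontaneous)

dG = -1502.7594 kJ, spontaneous


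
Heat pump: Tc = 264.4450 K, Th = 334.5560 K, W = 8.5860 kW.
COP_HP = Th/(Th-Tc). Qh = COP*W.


COP = 334.5560 / 70.1110 = 4.7718
Qh = 4.7718 * 8.5860 = 40.9707 kW

COP = 4.7718, Qh = 40.9707 kW


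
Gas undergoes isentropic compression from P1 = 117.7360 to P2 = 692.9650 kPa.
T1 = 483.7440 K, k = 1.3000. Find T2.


(k-1)/k = 0.2308
(P2/P1)^exp = 1.5054
T2 = 483.7440 * 1.5054 = 728.2193 K

728.2193 K


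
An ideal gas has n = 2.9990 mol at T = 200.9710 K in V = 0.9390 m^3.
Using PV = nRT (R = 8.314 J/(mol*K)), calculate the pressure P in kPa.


P = nRT/V = 2.9990 * 8.314 * 200.9710 / 0.9390
= 5010.9478 / 0.9390 = 5336.4726 Pa = 5.3365 kPa

5.3365 kPa


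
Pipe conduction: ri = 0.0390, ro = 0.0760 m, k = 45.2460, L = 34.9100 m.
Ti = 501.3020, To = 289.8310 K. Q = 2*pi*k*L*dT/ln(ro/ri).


dT = 211.4710 K
ln(ro/ri) = 0.6672
Q = 2*pi*45.2460*34.9100*211.4710 / 0.6672 = 3145742.1024 W

3145742.1024 W


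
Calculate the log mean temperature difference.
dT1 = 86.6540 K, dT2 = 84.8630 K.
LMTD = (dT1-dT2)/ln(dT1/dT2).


dT1/dT2 = 1.0211
ln(dT1/dT2) = 0.0209
LMTD = 1.7910 / 0.0209 = 85.7554 K

85.7554 K


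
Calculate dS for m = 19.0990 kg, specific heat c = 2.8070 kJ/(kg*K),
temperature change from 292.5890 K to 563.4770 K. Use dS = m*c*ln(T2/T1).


T2/T1 = 1.9258
ln(T2/T1) = 0.6554
dS = 19.0990 * 2.8070 * 0.6554 = 35.1343 kJ/K

35.1343 kJ/K


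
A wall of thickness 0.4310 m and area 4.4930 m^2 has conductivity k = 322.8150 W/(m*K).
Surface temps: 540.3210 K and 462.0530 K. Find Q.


dT = 78.2680 K
Q = 322.8150 * 4.4930 * 78.2680 / 0.4310 = 263388.6712 W

263388.6712 W


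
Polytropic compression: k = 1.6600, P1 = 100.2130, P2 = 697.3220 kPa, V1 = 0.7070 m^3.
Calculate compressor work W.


(k-1)/k = 0.3976
(P2/P1)^exp = 2.1626
W = 2.5152 * 100.2130 * 0.7070 * (2.1626 - 1) = 207.1730 kJ

207.1730 kJ


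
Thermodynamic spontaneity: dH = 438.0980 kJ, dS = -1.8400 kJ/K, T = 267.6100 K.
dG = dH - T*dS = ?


T*dS = 267.6100 * -1.8400 = -492.4024 kJ
dG = 438.0980 + 492.4024 = 930.5004 kJ (non-spontaneous)

dG = 930.5004 kJ, non-spontaneous


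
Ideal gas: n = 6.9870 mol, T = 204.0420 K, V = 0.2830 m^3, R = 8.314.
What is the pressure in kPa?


P = nRT/V = 6.9870 * 8.314 * 204.0420 / 0.2830
= 11852.7830 / 0.2830 = 41882.6256 Pa = 41.8826 kPa

41.8826 kPa


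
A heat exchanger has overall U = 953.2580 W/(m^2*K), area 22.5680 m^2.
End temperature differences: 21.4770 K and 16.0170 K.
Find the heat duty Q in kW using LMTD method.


LMTD = 18.6137 K
Q = 953.2580 * 22.5680 * 18.6137 = 400439.4209 W = 400.4394 kW

400.4394 kW


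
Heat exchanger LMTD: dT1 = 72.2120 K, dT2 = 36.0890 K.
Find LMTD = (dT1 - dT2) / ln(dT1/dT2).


dT1/dT2 = 2.0009
ln(dT1/dT2) = 0.6936
LMTD = 36.1230 / 0.6936 = 52.0791 K

52.0791 K


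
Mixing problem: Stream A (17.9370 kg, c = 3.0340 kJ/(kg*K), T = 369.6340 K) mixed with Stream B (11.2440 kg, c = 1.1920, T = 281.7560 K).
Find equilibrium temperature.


num = 23892.1323
den = 67.8237
Tf = 352.2682 K

352.2682 K


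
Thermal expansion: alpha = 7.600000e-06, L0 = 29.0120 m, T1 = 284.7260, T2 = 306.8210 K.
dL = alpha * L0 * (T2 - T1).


dT = 22.0950 K
dL = 7.600000e-06 * 29.0120 * 22.0950 = 0.004872 m
L_final = 29.016872 m

dL = 0.004872 m


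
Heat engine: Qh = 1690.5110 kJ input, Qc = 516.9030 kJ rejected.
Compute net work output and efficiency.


W = 1690.5110 - 516.9030 = 1173.6080 kJ
eta = 1173.6080 / 1690.5110 = 0.6942 = 69.4233%

W = 1173.6080 kJ, eta = 69.4233%


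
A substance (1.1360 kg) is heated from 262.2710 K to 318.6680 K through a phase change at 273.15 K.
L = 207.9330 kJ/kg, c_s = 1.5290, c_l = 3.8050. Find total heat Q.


Q1 (sensible, solid) = 1.1360 * 1.5290 * 10.8790 = 18.8962 kJ
Q2 (latent) = 1.1360 * 207.9330 = 236.2119 kJ
Q3 (sensible, liquid) = 1.1360 * 3.8050 * 45.5180 = 196.7506 kJ
Q_total = 451.8587 kJ

451.8587 kJ


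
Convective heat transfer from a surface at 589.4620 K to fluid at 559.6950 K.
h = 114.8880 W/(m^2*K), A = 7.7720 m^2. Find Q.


dT = 29.7670 K
Q = 114.8880 * 7.7720 * 29.7670 = 26579.2382 W

26579.2382 W


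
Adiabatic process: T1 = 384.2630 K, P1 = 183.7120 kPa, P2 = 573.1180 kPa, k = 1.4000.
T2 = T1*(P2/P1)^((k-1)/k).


(k-1)/k = 0.2857
(P2/P1)^exp = 1.3841
T2 = 384.2630 * 1.3841 = 531.8656 K

531.8656 K


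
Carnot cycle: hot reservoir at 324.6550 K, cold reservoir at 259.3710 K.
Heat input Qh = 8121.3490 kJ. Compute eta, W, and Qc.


eta = 1 - 259.3710/324.6550 = 0.2011
W = 0.2011 * 8121.3490 = 1633.1002 kJ
Qc = 8121.3490 - 1633.1002 = 6488.2488 kJ

eta = 20.1087%, W = 1633.1002 kJ, Qc = 6488.2488 kJ


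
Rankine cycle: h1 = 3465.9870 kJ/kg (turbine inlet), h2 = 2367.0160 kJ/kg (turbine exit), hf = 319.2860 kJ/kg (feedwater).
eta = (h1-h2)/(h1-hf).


W = 1098.9710 kJ/kg
Q_in = 3146.7010 kJ/kg
eta = 0.3492 = 34.9245%

eta = 34.9245%


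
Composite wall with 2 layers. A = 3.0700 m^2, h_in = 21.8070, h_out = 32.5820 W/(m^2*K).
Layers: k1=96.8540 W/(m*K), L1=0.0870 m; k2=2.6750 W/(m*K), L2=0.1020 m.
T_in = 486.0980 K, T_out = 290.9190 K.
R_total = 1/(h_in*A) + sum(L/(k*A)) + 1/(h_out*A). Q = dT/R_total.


R_conv_in = 1/(21.8070*3.0700) = 0.0149
R_1 = 0.0870/(96.8540*3.0700) = 0.0003
R_2 = 0.1020/(2.6750*3.0700) = 0.0124
R_conv_out = 1/(32.5820*3.0700) = 0.0100
R_total = 0.0376 K/W
Q = 195.1790 / 0.0376 = 5184.3858 W

R_total = 0.0376 K/W, Q = 5184.3858 W


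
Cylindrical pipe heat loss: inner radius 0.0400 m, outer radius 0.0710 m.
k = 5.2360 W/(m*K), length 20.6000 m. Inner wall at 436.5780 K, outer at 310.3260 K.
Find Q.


dT = 126.2520 K
ln(ro/ri) = 0.5738
Q = 2*pi*5.2360*20.6000*126.2520 / 0.5738 = 149115.9601 W

149115.9601 W


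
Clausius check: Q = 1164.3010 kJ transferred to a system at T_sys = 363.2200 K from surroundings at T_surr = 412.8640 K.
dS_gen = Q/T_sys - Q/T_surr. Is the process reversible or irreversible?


dS_sys = 1164.3010/363.2200 = 3.2055 kJ/K
dS_surr = -1164.3010/412.8640 = -2.8201 kJ/K
dS_gen = 3.2055 - 2.8201 = 0.3854 kJ/K (irreversible)

dS_gen = 0.3854 kJ/K, irreversible


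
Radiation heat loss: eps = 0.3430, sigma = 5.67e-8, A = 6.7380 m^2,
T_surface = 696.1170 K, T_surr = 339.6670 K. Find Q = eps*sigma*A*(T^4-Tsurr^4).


T^4 = 2.3482e+11
Tsurr^4 = 1.3311e+10
Q = 0.3430 * 5.67e-8 * 6.7380 * 2.2151e+11 = 29026.3819 W

29026.3819 W


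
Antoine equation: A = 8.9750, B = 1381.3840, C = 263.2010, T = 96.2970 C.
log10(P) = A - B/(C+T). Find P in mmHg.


C+T = 359.4980
B/(C+T) = 3.8425
log10(P) = 8.9750 - 3.8425 = 5.1325
P = 10^5.1325 = 135663.8130 mmHg

135663.8130 mmHg


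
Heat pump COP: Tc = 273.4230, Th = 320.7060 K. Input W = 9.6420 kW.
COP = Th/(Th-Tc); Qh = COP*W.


COP = 320.7060 / 47.2830 = 6.7827
Qh = 6.7827 * 9.6420 = 65.3987 kW

COP = 6.7827, Qh = 65.3987 kW


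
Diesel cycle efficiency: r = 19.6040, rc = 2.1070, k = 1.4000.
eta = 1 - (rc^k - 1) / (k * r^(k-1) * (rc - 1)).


r^(k-1) = 3.2880
rc^k = 2.8388
eta = 0.6392 = 63.9160%

63.9160%


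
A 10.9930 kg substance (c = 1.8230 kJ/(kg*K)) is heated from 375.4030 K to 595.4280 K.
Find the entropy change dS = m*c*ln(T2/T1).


T2/T1 = 1.5861
ln(T2/T1) = 0.4613
dS = 10.9930 * 1.8230 * 0.4613 = 9.2442 kJ/K

9.2442 kJ/K


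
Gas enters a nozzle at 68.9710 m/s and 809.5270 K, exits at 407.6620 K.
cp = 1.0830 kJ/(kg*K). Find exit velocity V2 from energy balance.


dT = 401.8650 K
2*cp*1000*dT = 870439.5900
V1^2 = 4756.9988
V2 = sqrt(875196.5888) = 935.5194 m/s

935.5194 m/s


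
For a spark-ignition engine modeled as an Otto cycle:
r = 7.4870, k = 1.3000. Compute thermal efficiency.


r^(k-1) = 1.8293
eta = 1 - 1/1.8293 = 0.4534 = 45.3352%

45.3352%


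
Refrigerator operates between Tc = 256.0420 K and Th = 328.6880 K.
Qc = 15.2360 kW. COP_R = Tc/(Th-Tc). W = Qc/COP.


COP = 256.0420 / 72.6460 = 3.5245
W = 15.2360 / 3.5245 = 4.3229 kW

COP = 3.5245, W = 4.3229 kW


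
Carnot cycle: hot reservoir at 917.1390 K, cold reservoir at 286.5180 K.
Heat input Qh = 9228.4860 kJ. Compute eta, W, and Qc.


eta = 1 - 286.5180/917.1390 = 0.6876
W = 0.6876 * 9228.4860 = 6345.4690 kJ
Qc = 9228.4860 - 6345.4690 = 2883.0170 kJ

eta = 68.7596%, W = 6345.4690 kJ, Qc = 2883.0170 kJ


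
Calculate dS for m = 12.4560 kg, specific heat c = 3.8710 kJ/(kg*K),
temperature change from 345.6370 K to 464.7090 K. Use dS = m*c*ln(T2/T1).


T2/T1 = 1.3445
ln(T2/T1) = 0.2960
dS = 12.4560 * 3.8710 * 0.2960 = 14.2734 kJ/K

14.2734 kJ/K


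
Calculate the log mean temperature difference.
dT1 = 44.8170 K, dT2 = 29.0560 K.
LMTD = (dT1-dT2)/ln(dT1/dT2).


dT1/dT2 = 1.5424
ln(dT1/dT2) = 0.4334
LMTD = 15.7610 / 0.4334 = 36.3691 K

36.3691 K


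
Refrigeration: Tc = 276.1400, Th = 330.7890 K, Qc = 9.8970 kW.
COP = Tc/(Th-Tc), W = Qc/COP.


COP = 276.1400 / 54.6490 = 5.0530
W = 9.8970 / 5.0530 = 1.9586 kW

COP = 5.0530, W = 1.9586 kW


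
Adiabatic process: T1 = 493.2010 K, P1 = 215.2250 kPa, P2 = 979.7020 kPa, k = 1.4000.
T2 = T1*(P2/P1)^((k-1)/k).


(k-1)/k = 0.2857
(P2/P1)^exp = 1.5419
T2 = 493.2010 * 1.5419 = 760.4689 K

760.4689 K


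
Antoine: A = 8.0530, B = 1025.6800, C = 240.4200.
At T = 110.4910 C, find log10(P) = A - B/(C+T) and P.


C+T = 350.9110
B/(C+T) = 2.9229
log10(P) = 8.0530 - 2.9229 = 5.1301
P = 10^5.1301 = 134925.3713 mmHg

134925.3713 mmHg


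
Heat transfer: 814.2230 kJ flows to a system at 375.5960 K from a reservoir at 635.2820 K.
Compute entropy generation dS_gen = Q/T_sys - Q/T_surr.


dS_sys = 814.2230/375.5960 = 2.1678 kJ/K
dS_surr = -814.2230/635.2820 = -1.2817 kJ/K
dS_gen = 2.1678 - 1.2817 = 0.8861 kJ/K (irreversible)

dS_gen = 0.8861 kJ/K, irreversible


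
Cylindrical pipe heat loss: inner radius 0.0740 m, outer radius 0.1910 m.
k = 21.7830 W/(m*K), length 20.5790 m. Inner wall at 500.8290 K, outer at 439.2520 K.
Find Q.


dT = 61.5770 K
ln(ro/ri) = 0.9482
Q = 2*pi*21.7830*20.5790*61.5770 / 0.9482 = 182909.6358 W

182909.6358 W


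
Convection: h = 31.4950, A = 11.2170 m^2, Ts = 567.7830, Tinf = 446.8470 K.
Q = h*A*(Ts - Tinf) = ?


dT = 120.9360 K
Q = 31.4950 * 11.2170 * 120.9360 = 42724.1993 W

42724.1993 W


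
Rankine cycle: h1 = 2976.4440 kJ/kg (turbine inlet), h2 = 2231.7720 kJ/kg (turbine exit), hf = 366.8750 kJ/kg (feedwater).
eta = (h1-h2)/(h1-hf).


W = 744.6720 kJ/kg
Q_in = 2609.5690 kJ/kg
eta = 0.2854 = 28.5362%

eta = 28.5362%


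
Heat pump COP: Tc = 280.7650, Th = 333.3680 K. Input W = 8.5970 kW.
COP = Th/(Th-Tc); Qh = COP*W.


COP = 333.3680 / 52.6030 = 6.3374
Qh = 6.3374 * 8.5970 = 54.4829 kW

COP = 6.3374, Qh = 54.4829 kW


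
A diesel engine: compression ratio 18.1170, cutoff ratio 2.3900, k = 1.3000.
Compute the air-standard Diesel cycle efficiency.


r^(k-1) = 2.3847
rc^k = 3.1040
eta = 0.5117 = 51.1736%

51.1736%


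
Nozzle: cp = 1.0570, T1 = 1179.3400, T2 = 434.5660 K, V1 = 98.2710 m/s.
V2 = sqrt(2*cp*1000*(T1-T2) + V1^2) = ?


dT = 744.7740 K
2*cp*1000*dT = 1574452.2360
V1^2 = 9657.1894
V2 = sqrt(1584109.4254) = 1258.6141 m/s

1258.6141 m/s


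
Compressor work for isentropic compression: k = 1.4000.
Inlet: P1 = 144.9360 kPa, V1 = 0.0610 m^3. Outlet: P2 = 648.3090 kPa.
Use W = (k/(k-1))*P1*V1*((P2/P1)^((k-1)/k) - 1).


(k-1)/k = 0.2857
(P2/P1)^exp = 1.5342
W = 3.5000 * 144.9360 * 0.0610 * (1.5342 - 1) = 16.5308 kJ

16.5308 kJ


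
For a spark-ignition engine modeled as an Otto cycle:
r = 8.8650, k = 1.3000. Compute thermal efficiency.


r^(k-1) = 1.9244
eta = 1 - 1/1.9244 = 0.4804 = 48.0367%

48.0367%


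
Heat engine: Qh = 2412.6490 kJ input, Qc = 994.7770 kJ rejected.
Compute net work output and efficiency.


W = 2412.6490 - 994.7770 = 1417.8720 kJ
eta = 1417.8720 / 2412.6490 = 0.5877 = 58.7683%

W = 1417.8720 kJ, eta = 58.7683%


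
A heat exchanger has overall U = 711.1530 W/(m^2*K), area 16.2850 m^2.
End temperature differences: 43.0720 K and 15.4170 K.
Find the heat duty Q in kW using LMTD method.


LMTD = 26.9174 K
Q = 711.1530 * 16.2850 * 26.9174 = 311733.8209 W = 311.7338 kW

311.7338 kW


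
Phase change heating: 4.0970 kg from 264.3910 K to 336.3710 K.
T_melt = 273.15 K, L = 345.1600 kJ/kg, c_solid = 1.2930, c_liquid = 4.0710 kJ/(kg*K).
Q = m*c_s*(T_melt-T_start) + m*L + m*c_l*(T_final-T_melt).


Q1 (sensible, solid) = 4.0970 * 1.2930 * 8.7590 = 46.4001 kJ
Q2 (latent) = 4.0970 * 345.1600 = 1414.1205 kJ
Q3 (sensible, liquid) = 4.0970 * 4.0710 * 63.2210 = 1054.4559 kJ
Q_total = 2514.9765 kJ

2514.9765 kJ


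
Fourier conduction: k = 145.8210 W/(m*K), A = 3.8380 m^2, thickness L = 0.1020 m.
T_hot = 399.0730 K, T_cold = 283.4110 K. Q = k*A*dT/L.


dT = 115.6620 K
Q = 145.8210 * 3.8380 * 115.6620 / 0.1020 = 634622.6505 W

634622.6505 W


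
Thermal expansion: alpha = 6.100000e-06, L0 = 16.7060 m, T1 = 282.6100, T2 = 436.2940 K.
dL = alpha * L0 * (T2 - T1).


dT = 153.6840 K
dL = 6.100000e-06 * 16.7060 * 153.6840 = 0.015661 m
L_final = 16.721661 m

dL = 0.015661 m


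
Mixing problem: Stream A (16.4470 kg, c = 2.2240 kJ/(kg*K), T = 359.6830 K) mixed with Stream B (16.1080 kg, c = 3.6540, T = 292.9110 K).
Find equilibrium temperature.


num = 30396.8716
den = 95.4368
Tf = 318.5028 K

318.5028 K


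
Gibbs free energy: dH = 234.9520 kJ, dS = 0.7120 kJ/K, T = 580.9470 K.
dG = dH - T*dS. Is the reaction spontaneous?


T*dS = 580.9470 * 0.7120 = 413.6343 kJ
dG = 234.9520 - 413.6343 = -178.6823 kJ (spontaneous)

dG = -178.6823 kJ, spontaneous


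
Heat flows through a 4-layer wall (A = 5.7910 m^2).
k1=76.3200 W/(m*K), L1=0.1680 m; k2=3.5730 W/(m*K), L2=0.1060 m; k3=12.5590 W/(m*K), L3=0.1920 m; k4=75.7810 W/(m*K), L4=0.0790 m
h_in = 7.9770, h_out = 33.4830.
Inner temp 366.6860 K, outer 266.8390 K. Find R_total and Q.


R_conv_in = 1/(7.9770*5.7910) = 0.0216
R_1 = 0.1680/(76.3200*5.7910) = 0.0004
R_2 = 0.1060/(3.5730*5.7910) = 0.0051
R_3 = 0.1920/(12.5590*5.7910) = 0.0026
R_4 = 0.0790/(75.7810*5.7910) = 0.0002
R_conv_out = 1/(33.4830*5.7910) = 0.0052
R_total = 0.0351 K/W
Q = 99.8470 / 0.0351 = 2842.3962 W

R_total = 0.0351 K/W, Q = 2842.3962 W


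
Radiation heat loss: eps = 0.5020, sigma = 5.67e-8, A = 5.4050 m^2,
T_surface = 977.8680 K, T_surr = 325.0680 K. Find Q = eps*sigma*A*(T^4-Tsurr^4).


T^4 = 9.1437e+11
Tsurr^4 = 1.1166e+10
Q = 0.5020 * 5.67e-8 * 5.4050 * 9.0320e+11 = 138952.7966 W

138952.7966 W


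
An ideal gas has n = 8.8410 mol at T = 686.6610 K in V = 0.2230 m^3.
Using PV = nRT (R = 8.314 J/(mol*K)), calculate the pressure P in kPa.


P = nRT/V = 8.8410 * 8.314 * 686.6610 / 0.2230
= 50472.3810 / 0.2230 = 226333.5469 Pa = 226.3335 kPa

226.3335 kPa


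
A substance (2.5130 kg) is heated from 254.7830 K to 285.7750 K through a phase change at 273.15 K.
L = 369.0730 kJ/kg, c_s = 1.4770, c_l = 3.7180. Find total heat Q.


Q1 (sensible, solid) = 2.5130 * 1.4770 * 18.3670 = 68.1728 kJ
Q2 (latent) = 2.5130 * 369.0730 = 927.4804 kJ
Q3 (sensible, liquid) = 2.5130 * 3.7180 * 12.6250 = 117.9596 kJ
Q_total = 1113.6129 kJ

1113.6129 kJ


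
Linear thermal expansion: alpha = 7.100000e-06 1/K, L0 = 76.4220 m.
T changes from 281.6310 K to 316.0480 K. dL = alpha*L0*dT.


dT = 34.4170 K
dL = 7.100000e-06 * 76.4220 * 34.4170 = 0.018675 m
L_final = 76.440675 m

dL = 0.018675 m


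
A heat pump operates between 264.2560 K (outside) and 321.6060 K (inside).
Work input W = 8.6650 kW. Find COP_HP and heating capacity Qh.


COP = 321.6060 / 57.3500 = 5.6078
Qh = 5.6078 * 8.6650 = 48.5914 kW

COP = 5.6078, Qh = 48.5914 kW


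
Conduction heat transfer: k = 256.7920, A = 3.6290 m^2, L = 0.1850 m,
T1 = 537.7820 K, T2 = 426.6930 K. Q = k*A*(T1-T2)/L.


dT = 111.0890 K
Q = 256.7920 * 3.6290 * 111.0890 / 0.1850 = 559587.2194 W

559587.2194 W


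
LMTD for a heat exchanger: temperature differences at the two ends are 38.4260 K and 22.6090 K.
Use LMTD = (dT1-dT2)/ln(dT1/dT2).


dT1/dT2 = 1.6996
ln(dT1/dT2) = 0.5304
LMTD = 15.8170 / 0.5304 = 29.8217 K

29.8217 K


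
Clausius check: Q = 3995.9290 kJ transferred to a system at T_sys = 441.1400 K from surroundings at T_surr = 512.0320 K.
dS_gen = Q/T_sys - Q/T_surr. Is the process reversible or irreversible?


dS_sys = 3995.9290/441.1400 = 9.0582 kJ/K
dS_surr = -3995.9290/512.0320 = -7.8041 kJ/K
dS_gen = 9.0582 - 7.8041 = 1.2541 kJ/K (irreversible)

dS_gen = 1.2541 kJ/K, irreversible


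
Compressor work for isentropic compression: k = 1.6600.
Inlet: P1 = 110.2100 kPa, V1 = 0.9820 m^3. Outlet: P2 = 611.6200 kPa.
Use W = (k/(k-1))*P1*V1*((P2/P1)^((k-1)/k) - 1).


(k-1)/k = 0.3976
(P2/P1)^exp = 1.9766
W = 2.5152 * 110.2100 * 0.9820 * (1.9766 - 1) = 265.8259 kJ

265.8259 kJ


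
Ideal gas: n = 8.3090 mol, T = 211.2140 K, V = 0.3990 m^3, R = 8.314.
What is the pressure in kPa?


P = nRT/V = 8.3090 * 8.314 * 211.2140 / 0.3990
= 14590.8798 / 0.3990 = 36568.6211 Pa = 36.5686 kPa

36.5686 kPa


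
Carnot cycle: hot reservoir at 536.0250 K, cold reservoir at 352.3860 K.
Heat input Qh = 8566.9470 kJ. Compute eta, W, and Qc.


eta = 1 - 352.3860/536.0250 = 0.3426
W = 0.3426 * 8566.9470 = 2934.9855 kJ
Qc = 8566.9470 - 2934.9855 = 5631.9615 kJ

eta = 34.2594%, W = 2934.9855 kJ, Qc = 5631.9615 kJ


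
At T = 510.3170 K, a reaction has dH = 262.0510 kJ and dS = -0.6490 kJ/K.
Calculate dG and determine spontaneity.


T*dS = 510.3170 * -0.6490 = -331.1957 kJ
dG = 262.0510 + 331.1957 = 593.2467 kJ (non-spontaneous)

dG = 593.2467 kJ, non-spontaneous


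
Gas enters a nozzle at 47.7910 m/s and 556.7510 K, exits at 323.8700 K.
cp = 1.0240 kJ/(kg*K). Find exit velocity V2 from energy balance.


dT = 232.8810 K
2*cp*1000*dT = 476940.2880
V1^2 = 2283.9797
V2 = sqrt(479224.2677) = 692.2603 m/s

692.2603 m/s


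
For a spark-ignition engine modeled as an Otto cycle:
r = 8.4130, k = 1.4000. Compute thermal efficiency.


r^(k-1) = 2.3441
eta = 1 - 1/2.3441 = 0.5734 = 57.3401%

57.3401%


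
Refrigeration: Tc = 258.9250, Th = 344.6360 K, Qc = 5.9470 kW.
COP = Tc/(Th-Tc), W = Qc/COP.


COP = 258.9250 / 85.7110 = 3.0209
W = 5.9470 / 3.0209 = 1.9686 kW

COP = 3.0209, W = 1.9686 kW


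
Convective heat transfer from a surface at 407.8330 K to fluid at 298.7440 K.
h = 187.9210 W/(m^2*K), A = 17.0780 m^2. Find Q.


dT = 109.0890 K
Q = 187.9210 * 17.0780 * 109.0890 = 350100.9464 W

350100.9464 W


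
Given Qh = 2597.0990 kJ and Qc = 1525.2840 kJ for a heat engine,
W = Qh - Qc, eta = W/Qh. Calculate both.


W = 2597.0990 - 1525.2840 = 1071.8150 kJ
eta = 1071.8150 / 2597.0990 = 0.4127 = 41.2697%

W = 1071.8150 kJ, eta = 41.2697%


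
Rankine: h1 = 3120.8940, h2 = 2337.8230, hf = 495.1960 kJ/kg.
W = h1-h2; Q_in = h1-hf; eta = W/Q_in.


W = 783.0710 kJ/kg
Q_in = 2625.6980 kJ/kg
eta = 0.2982 = 29.8233%

eta = 29.8233%


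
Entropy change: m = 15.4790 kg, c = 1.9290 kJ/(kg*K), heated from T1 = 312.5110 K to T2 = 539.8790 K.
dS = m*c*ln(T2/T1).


T2/T1 = 1.7276
ln(T2/T1) = 0.5467
dS = 15.4790 * 1.9290 * 0.5467 = 16.3241 kJ/K

16.3241 kJ/K


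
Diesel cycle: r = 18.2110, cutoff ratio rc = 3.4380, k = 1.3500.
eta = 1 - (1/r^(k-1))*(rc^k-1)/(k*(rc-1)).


r^(k-1) = 2.7613
rc^k = 5.2968
eta = 0.5272 = 52.7219%

52.7219%


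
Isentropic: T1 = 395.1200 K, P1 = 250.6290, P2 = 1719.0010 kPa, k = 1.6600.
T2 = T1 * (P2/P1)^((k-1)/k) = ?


(k-1)/k = 0.3976
(P2/P1)^exp = 2.1502
T2 = 395.1200 * 2.1502 = 849.5949 K

849.5949 K


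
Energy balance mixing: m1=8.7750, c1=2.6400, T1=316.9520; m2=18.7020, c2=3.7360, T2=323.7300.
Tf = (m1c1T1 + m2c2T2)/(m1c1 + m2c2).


num = 29961.7427
den = 93.0367
Tf = 322.0423 K

322.0423 K


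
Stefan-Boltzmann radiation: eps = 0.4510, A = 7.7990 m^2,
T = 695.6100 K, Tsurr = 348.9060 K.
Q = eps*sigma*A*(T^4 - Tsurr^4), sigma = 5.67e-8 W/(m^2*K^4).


T^4 = 2.3413e+11
Tsurr^4 = 1.4820e+10
Q = 0.4510 * 5.67e-8 * 7.7990 * 2.1931e+11 = 43738.5673 W

43738.5673 W


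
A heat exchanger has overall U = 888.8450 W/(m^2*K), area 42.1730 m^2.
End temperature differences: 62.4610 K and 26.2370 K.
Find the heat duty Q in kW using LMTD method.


LMTD = 41.7629 K
Q = 888.8450 * 42.1730 * 41.7629 = 1565494.9455 W = 1565.4949 kW

1565.4949 kW


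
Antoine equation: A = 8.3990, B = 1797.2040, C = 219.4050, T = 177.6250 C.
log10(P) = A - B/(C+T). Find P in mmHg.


C+T = 397.0300
B/(C+T) = 4.5266
log10(P) = 8.3990 - 4.5266 = 3.8724
P = 10^3.8724 = 7453.8362 mmHg

7453.8362 mmHg


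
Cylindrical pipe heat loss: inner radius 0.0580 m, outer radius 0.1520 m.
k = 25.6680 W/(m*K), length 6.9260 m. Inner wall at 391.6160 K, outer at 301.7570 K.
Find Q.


dT = 89.8590 K
ln(ro/ri) = 0.9634
Q = 2*pi*25.6680*6.9260*89.8590 / 0.9634 = 104181.9343 W

104181.9343 W


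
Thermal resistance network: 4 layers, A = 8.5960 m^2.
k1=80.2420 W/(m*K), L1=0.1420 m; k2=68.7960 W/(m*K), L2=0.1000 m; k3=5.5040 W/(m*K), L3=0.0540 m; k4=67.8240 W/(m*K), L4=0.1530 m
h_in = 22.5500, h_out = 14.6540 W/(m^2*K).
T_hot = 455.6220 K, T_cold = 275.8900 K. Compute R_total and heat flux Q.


R_conv_in = 1/(22.5500*8.5960) = 0.0052
R_1 = 0.1420/(80.2420*8.5960) = 0.0002
R_2 = 0.1000/(68.7960*8.5960) = 0.0002
R_3 = 0.0540/(5.5040*8.5960) = 0.0011
R_4 = 0.1530/(67.8240*8.5960) = 0.0003
R_conv_out = 1/(14.6540*8.5960) = 0.0079
R_total = 0.0149 K/W
Q = 179.7320 / 0.0149 = 12081.7599 W

R_total = 0.0149 K/W, Q = 12081.7599 W


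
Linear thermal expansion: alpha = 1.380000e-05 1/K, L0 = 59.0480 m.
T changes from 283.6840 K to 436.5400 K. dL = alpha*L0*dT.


dT = 152.8560 K
dL = 1.380000e-05 * 59.0480 * 152.8560 = 0.124557 m
L_final = 59.172557 m

dL = 0.124557 m


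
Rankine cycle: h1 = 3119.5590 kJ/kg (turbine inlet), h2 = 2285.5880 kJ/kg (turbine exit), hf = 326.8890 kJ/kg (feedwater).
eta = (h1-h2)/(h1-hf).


W = 833.9710 kJ/kg
Q_in = 2792.6700 kJ/kg
eta = 0.2986 = 29.8629%

eta = 29.8629%


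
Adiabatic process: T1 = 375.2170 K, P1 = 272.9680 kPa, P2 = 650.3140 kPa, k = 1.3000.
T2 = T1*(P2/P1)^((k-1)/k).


(k-1)/k = 0.2308
(P2/P1)^exp = 1.2218
T2 = 375.2170 * 1.2218 = 458.4428 K

458.4428 K


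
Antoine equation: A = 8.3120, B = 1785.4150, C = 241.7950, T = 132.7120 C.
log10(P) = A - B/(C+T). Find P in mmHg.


C+T = 374.5070
B/(C+T) = 4.7674
log10(P) = 8.3120 - 4.7674 = 3.5446
P = 10^3.5446 = 3504.4981 mmHg

3504.4981 mmHg


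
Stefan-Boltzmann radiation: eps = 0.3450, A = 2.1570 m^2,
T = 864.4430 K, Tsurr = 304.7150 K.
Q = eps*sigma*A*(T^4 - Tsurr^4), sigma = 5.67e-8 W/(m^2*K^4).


T^4 = 5.5840e+11
Tsurr^4 = 8.6214e+09
Q = 0.3450 * 5.67e-8 * 2.1570 * 5.4978e+11 = 23197.4479 W

23197.4479 W


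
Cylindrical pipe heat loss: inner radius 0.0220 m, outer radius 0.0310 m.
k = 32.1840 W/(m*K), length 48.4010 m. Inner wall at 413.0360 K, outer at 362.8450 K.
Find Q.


dT = 50.1910 K
ln(ro/ri) = 0.3429
Q = 2*pi*32.1840*48.4010*50.1910 / 0.3429 = 1432438.2550 W

1432438.2550 W


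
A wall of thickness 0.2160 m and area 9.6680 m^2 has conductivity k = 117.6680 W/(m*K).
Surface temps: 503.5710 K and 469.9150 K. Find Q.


dT = 33.6560 K
Q = 117.6680 * 9.6680 * 33.6560 / 0.2160 = 177257.1496 W

177257.1496 W


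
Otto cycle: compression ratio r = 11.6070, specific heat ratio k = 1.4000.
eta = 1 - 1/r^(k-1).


r^(k-1) = 2.6662
eta = 1 - 1/2.6662 = 0.6249 = 62.4930%

62.4930%


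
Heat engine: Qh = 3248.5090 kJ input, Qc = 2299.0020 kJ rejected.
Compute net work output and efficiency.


W = 3248.5090 - 2299.0020 = 949.5070 kJ
eta = 949.5070 / 3248.5090 = 0.2923 = 29.2290%

W = 949.5070 kJ, eta = 29.2290%


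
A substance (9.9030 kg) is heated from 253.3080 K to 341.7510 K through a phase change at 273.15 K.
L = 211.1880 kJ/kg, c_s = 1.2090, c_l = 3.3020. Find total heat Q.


Q1 (sensible, solid) = 9.9030 * 1.2090 * 19.8420 = 237.5628 kJ
Q2 (latent) = 9.9030 * 211.1880 = 2091.3948 kJ
Q3 (sensible, liquid) = 9.9030 * 3.3020 * 68.6010 = 2243.2325 kJ
Q_total = 4572.1901 kJ

4572.1901 kJ


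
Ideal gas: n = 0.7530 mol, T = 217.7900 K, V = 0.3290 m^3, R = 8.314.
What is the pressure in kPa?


P = nRT/V = 0.7530 * 8.314 * 217.7900 / 0.3290
= 1363.4617 / 0.3290 = 4144.2604 Pa = 4.1443 kPa

4.1443 kPa


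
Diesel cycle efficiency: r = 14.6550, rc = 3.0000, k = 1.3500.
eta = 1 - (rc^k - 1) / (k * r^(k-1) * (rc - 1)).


r^(k-1) = 2.5591
rc^k = 4.4067
eta = 0.5070 = 50.6968%

50.6968%


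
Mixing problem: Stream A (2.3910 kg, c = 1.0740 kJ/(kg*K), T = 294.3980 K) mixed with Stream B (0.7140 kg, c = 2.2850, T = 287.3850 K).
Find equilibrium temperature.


num = 1224.8604
den = 4.1994
Tf = 291.6734 K

291.6734 K


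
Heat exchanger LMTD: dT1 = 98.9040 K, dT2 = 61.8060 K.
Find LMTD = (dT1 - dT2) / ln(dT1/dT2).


dT1/dT2 = 1.6002
ln(dT1/dT2) = 0.4701
LMTD = 37.0980 / 0.4701 = 78.9069 K

78.9069 K


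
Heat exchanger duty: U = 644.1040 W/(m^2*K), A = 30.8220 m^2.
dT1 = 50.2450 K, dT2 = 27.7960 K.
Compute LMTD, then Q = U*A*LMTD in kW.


LMTD = 37.9194 K
Q = 644.1040 * 30.8220 * 37.9194 = 752797.6077 W = 752.7976 kW

752.7976 kW


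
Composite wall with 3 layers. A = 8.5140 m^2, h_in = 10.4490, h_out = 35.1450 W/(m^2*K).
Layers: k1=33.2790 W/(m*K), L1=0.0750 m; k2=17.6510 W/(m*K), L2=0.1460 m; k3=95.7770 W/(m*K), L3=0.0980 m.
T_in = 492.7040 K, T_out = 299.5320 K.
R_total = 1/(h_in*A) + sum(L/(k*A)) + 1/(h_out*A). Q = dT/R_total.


R_conv_in = 1/(10.4490*8.5140) = 0.0112
R_1 = 0.0750/(33.2790*8.5140) = 0.0003
R_2 = 0.1460/(17.6510*8.5140) = 0.0010
R_3 = 0.0980/(95.7770*8.5140) = 0.0001
R_conv_out = 1/(35.1450*8.5140) = 0.0033
R_total = 0.0159 K/W
Q = 193.1720 / 0.0159 = 12119.4365 W

R_total = 0.0159 K/W, Q = 12119.4365 W


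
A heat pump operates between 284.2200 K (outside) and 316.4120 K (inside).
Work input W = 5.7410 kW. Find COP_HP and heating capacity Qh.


COP = 316.4120 / 32.1920 = 9.8289
Qh = 9.8289 * 5.7410 = 56.4277 kW

COP = 9.8289, Qh = 56.4277 kW


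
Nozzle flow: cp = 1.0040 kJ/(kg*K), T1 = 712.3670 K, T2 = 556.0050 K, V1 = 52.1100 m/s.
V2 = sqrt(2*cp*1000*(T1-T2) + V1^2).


dT = 156.3620 K
2*cp*1000*dT = 313974.8960
V1^2 = 2715.4521
V2 = sqrt(316690.3481) = 562.7525 m/s

562.7525 m/s


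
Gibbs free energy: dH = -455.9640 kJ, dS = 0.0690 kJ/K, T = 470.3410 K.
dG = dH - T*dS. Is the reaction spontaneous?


T*dS = 470.3410 * 0.0690 = 32.4535 kJ
dG = -455.9640 - 32.4535 = -488.4175 kJ (spontaneous)

dG = -488.4175 kJ, spontaneous


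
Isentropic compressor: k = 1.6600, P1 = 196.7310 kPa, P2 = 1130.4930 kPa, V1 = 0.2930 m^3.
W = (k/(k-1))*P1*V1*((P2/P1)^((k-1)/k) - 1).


(k-1)/k = 0.3976
(P2/P1)^exp = 2.0041
W = 2.5152 * 196.7310 * 0.2930 * (2.0041 - 1) = 145.5791 kJ

145.5791 kJ


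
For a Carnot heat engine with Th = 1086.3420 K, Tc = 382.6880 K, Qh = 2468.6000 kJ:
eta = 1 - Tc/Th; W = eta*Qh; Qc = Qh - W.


eta = 1 - 382.6880/1086.3420 = 0.6477
W = 0.6477 * 2468.6000 = 1598.9810 kJ
Qc = 2468.6000 - 1598.9810 = 869.6190 kJ

eta = 64.7728%, W = 1598.9810 kJ, Qc = 869.6190 kJ


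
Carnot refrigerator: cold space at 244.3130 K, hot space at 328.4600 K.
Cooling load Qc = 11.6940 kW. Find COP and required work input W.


COP = 244.3130 / 84.1470 = 2.9034
W = 11.6940 / 2.9034 = 4.0277 kW

COP = 2.9034, W = 4.0277 kW


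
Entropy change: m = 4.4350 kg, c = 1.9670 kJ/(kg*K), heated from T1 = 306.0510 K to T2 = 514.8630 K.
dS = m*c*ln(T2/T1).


T2/T1 = 1.6823
ln(T2/T1) = 0.5201
dS = 4.4350 * 1.9670 * 0.5201 = 4.5376 kJ/K

4.5376 kJ/K


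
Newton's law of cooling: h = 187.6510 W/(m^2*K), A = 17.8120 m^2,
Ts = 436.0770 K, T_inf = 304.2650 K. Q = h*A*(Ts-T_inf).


dT = 131.8120 K
Q = 187.6510 * 17.8120 * 131.8120 = 440573.6501 W

440573.6501 W


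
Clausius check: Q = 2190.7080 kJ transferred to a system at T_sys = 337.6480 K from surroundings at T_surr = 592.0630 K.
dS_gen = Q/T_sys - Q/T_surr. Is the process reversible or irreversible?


dS_sys = 2190.7080/337.6480 = 6.4881 kJ/K
dS_surr = -2190.7080/592.0630 = -3.7001 kJ/K
dS_gen = 6.4881 - 3.7001 = 2.7880 kJ/K (irreversible)

dS_gen = 2.7880 kJ/K, irreversible


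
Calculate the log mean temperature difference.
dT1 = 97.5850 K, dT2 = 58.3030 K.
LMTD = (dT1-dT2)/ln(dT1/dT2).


dT1/dT2 = 1.6738
ln(dT1/dT2) = 0.5151
LMTD = 39.2820 / 0.5151 = 76.2653 K

76.2653 K


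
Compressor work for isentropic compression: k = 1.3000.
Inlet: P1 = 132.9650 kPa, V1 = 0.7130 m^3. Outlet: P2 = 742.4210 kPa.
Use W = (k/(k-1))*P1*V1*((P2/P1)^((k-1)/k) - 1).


(k-1)/k = 0.2308
(P2/P1)^exp = 1.4872
W = 4.3333 * 132.9650 * 0.7130 * (1.4872 - 1) = 200.1435 kJ

200.1435 kJ


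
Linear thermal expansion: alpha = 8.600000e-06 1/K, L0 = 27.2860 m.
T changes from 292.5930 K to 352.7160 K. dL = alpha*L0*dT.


dT = 60.1230 K
dL = 8.600000e-06 * 27.2860 * 60.1230 = 0.014108 m
L_final = 27.300108 m

dL = 0.014108 m


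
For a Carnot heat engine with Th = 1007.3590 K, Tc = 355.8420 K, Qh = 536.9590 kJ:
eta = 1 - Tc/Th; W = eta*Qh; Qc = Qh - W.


eta = 1 - 355.8420/1007.3590 = 0.6468
W = 0.6468 * 536.9590 = 347.2823 kJ
Qc = 536.9590 - 347.2823 = 189.6767 kJ

eta = 64.6758%, W = 347.2823 kJ, Qc = 189.6767 kJ


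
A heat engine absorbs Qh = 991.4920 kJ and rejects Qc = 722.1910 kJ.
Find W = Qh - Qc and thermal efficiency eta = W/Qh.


W = 991.4920 - 722.1910 = 269.3010 kJ
eta = 269.3010 / 991.4920 = 0.2716 = 27.1612%

W = 269.3010 kJ, eta = 27.1612%


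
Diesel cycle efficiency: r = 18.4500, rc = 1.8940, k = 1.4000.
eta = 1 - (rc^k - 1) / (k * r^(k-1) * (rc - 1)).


r^(k-1) = 3.2092
rc^k = 2.4453
eta = 0.6402 = 64.0173%

64.0173%
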